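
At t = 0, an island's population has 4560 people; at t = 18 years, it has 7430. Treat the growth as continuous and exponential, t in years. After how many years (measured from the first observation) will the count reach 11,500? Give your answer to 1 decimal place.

r = ln(7430/4560) / 18 ≈ 0.027122 per year
t = ln(11500/4560) / r = 0.92502 / 0.027122 ≈ 34.106

t ≈ 34.1 years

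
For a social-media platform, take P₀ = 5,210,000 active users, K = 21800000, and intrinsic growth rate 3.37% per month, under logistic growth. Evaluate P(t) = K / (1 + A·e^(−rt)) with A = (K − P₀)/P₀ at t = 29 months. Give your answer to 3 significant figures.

A = (21800000 − 5210000)/5210000 = 3.18426
P(29) = 21800000 / (1 + 3.18426·e^(−0.0337·29)) = 21800000 / (1 + 3.18426·0.376326)
= 21800000 / 2.19832 ≈ 9916665.4

≈ 9,920,000 active users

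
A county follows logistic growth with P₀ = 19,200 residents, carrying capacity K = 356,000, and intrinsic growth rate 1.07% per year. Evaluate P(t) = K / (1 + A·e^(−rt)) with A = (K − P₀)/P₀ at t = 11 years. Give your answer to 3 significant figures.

≈ 21,500 residents

A = (356000 − 19200)/19200 = 17.54167
P(11) = 356000 / (1 + 17.54167·e^(−0.0107·11)) = 356000 / (1 + 17.54167·0.888963)
= 356000 / 16.59389 ≈ 21453.68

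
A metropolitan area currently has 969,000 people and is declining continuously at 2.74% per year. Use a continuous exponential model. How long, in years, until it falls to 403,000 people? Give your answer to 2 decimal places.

403000 = 969000 · e^(-0.0274·t)
t = ln(403000/969000) / -0.0274 = ln(0.41589) / -0.0274 = -0.87733 / -0.0274

t ≈ 32.02 years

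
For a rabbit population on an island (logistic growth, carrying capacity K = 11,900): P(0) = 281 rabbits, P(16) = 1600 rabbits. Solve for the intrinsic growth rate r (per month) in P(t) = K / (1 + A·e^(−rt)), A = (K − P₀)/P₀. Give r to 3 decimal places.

r ≈ 0.116 per month

A = (11900 − 281)/281 = 41.34875
1600 = 11900/(1 + 41.34875·e^(−r·16)) → e^(−16r) = (7.4375 − 1)/41.34875 = 0.155688
r = −ln(0.155688)/16 = 1.8599/16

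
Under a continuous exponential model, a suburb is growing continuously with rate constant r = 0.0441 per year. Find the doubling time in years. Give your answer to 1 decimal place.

doubling time = ln(2) / |r| = 0.69315 / 0.0441

doubling time ≈ 15.7 years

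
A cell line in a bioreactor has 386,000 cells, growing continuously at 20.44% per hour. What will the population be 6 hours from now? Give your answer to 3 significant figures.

P(6) = 386000 · e^(0.2044·6) = 386000 · e^(1.2264)
= 386000 · 3.40894 ≈ 1315849.01

≈ 1,320,000 cells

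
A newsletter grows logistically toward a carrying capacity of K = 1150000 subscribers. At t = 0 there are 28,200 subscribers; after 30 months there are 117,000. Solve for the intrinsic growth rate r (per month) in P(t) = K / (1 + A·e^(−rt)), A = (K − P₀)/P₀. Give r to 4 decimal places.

A = (1150000 − 28200)/28200 = 39.78014
117000 = 1150000/(1 + 39.78014·e^(−r·30)) → e^(−30r) = (9.82906 − 1)/39.78014 = 0.221946
r = −ln(0.221946)/30 = 1.50532/30

r ≈ 0.0502 per month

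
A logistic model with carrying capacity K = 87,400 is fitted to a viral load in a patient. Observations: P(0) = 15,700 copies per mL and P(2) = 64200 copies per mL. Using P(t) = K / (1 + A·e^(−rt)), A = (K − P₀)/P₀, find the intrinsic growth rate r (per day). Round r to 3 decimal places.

A = (87400 − 15700)/15700 = 4.56688
64200 = 87400/(1 + 4.56688·e^(−r·2)) → e^(−2r) = (1.36137 − 1)/4.56688 = 0.079129
r = −ln(0.079129)/2 = 2.53668/2

r ≈ 1.268 per day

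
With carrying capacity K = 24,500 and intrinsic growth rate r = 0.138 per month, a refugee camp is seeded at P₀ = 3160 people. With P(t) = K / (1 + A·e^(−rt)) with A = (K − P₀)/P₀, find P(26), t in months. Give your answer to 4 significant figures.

A = (24500 − 3160)/3160 = 6.75316
P(26) = 24500 / (1 + 6.75316·e^(−0.138·26)) = 24500 / (1 + 6.75316·0.027654)
= 24500 / 1.18675 ≈ 20644.63

≈ 20,640 people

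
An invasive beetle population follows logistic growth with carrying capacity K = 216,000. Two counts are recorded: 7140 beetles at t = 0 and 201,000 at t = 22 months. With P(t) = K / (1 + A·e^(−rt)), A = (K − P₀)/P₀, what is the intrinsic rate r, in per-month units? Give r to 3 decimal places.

r ≈ 0.271 per month

A = (216000 − 7140)/7140 = 29.2521
201000 = 216000/(1 + 29.2521·e^(−r·22)) → e^(−22r) = (1.07463 − 1)/29.2521 = 0.002551
r = −ln(0.002551)/22 = 5.97121/22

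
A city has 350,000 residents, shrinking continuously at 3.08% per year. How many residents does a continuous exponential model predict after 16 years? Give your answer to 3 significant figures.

P(16) = 350000 · e^(-0.0308·16) = 350000 · e^(-0.4928)
= 350000 · 0.61091 ≈ 213819.7

≈ 214,000 residents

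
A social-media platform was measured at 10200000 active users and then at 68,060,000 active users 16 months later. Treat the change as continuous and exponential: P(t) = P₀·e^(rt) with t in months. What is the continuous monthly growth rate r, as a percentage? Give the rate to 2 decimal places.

r ≈ 11.86% per month

68060000 = 10200000 · e^(r·16)
e^(16r) = 68060000/10200000 = 6.67255
r = ln(6.67255) / 16 = 1.898 / 16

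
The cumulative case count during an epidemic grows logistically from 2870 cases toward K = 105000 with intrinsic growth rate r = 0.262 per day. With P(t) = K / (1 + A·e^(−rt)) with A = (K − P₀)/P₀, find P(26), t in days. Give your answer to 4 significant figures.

≈ 101,000 cases

A = (105000 − 2870)/2870 = 35.58537
P(26) = 105000 / (1 + 35.58537·e^(−0.262·26)) = 105000 / (1 + 35.58537·0.0011)
= 105000 / 1.03916 ≈ 101043.02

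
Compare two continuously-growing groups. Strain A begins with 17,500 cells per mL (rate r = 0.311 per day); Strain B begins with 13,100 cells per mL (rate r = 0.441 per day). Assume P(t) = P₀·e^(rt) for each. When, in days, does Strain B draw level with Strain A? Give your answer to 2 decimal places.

17500·e^(0.311t) = 13100·e^(0.441t)
17500/13100 = e^((0.441 − 0.311)t) → ln(1.33588) = 0.13·t
t = 0.28959 / 0.13

t ≈ 2.23 days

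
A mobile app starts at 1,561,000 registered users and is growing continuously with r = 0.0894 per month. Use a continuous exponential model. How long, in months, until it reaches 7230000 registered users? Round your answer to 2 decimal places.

t ≈ 17.15 months

7230000 = 1561000 · e^(0.0894·t)
t = ln(7230000/1561000) / 0.0894 = ln(4.63165) / 0.0894 = 1.53291 / 0.0894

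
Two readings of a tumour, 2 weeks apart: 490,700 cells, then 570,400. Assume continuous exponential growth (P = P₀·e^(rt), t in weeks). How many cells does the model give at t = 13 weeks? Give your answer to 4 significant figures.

≈ 1,305,000 cells

r = ln(570400/490700) / 2 ≈ 0.075252 per week
P(13) = 490700 · e^(0.075252·13) = 490700 · 2.65988 ≈ 1305204.43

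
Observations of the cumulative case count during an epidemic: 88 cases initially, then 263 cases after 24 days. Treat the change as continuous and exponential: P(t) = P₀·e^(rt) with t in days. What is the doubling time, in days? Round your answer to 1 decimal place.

r = ln(263/88) / 24 = ln(2.98864) / 24 ≈ 0.045617 per day
doubling time = ln 2 / |r| = 0.69315 / 0.045617

doubling time ≈ 15.2 days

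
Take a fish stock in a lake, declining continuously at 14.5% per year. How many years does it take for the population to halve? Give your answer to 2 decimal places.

half-life ≈ 4.78 years

half-life = ln(2) / |r| = 0.69315 / 0.145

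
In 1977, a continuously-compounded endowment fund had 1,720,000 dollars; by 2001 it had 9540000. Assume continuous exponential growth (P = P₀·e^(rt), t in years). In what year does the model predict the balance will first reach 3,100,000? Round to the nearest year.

r = ln(9540000/1720000) / 24 = 1.71317/24 ≈ 0.071382 per year
t = ln(3100000/1720000) / r = 0.58908/0.071382 ≈ 8.25 years after 1977

year 1985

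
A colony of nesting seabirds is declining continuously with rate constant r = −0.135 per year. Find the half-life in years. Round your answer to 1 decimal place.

half-life ≈ 5.1 years

half-life = ln(2) / |r| = 0.69315 / 0.135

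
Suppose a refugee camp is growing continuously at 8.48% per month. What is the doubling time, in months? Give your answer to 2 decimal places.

doubling time ≈ 8.17 months

doubling time = ln(2) / |r| = 0.69315 / 0.0848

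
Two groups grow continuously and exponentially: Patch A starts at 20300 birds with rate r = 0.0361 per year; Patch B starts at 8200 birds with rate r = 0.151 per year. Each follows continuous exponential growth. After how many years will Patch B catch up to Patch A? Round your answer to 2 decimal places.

20300·e^(0.0361t) = 8200·e^(0.151t)
20300/8200 = e^((0.151 − 0.0361)t) → ln(2.47561) = 0.1149·t
t = 0.90649 / 0.1149

t ≈ 7.89 years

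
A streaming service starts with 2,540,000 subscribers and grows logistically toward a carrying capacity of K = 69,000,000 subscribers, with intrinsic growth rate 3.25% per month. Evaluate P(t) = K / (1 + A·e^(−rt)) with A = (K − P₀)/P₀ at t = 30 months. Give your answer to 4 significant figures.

A = (69000000 − 2540000)/2540000 = 26.16535
P(30) = 69000000 / (1 + 26.16535·e^(−0.0325·30)) = 69000000 / (1 + 26.16535·0.377192)
= 69000000 / 10.86937 ≈ 6348113.09

≈ 6,348,000 subscribers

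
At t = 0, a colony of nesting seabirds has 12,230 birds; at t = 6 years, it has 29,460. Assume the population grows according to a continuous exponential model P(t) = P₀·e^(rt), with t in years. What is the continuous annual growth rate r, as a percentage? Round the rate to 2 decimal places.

r ≈ 14.65% per year

29460 = 12230 · e^(r·6)
e^(6r) = 29460/12230 = 2.40883
r = ln(2.40883) / 6 = 0.87914 / 6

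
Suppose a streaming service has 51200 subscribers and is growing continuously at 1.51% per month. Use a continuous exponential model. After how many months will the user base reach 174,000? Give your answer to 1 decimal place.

174000 = 51200 · e^(0.0151·t)
t = ln(174000/51200) / 0.0151 = ln(3.39844) / 0.0151 = 1.22332 / 0.0151

t ≈ 81.0 months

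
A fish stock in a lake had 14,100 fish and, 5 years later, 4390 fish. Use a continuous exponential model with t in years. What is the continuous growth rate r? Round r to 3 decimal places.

4390 = 14100 · e^(r·5)
e^(5r) = 4390/14100 = 0.31135
r = ln(0.31135) / 5 = -1.16685 / 5

r ≈ -0.233 per year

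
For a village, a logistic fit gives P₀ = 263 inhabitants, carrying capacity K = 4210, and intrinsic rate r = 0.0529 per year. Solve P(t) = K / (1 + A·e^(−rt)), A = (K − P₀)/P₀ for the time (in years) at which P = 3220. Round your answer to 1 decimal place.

A = (4210 − 263)/263 = 15.0076
3220 = 4210/(1 + 15.0076·e^(−0.0529t)) → 1 + 15.0076·e^(−0.0529t) = 1.30745
e^(−0.0529t) = 0.020487 → t = ln(48.81261)/0.0529 = 3.88799/0.0529

t ≈ 73.5 years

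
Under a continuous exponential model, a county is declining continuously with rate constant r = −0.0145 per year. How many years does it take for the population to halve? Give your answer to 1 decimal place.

half-life = ln(2) / |r| = 0.69315 / 0.0145

half-life ≈ 47.8 years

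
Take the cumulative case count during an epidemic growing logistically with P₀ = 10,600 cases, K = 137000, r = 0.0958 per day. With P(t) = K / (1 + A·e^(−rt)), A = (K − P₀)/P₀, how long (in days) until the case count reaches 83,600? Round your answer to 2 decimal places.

t ≈ 30.55 days

A = (137000 − 10600)/10600 = 11.92453
83600 = 137000/(1 + 11.92453·e^(−0.0958t)) → 1 + 11.92453·e^(−0.0958t) = 1.63876
e^(−0.0958t) = 0.053567 → t = ln(18.66836)/0.0958 = 2.92683/0.0958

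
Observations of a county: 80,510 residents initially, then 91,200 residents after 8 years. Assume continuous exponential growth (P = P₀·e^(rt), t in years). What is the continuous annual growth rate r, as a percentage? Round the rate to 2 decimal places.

r ≈ 1.56% per year

91200 = 80510 · e^(r·8)
e^(8r) = 91200/80510 = 1.13278
r = ln(1.13278) / 8 = 0.12467 / 8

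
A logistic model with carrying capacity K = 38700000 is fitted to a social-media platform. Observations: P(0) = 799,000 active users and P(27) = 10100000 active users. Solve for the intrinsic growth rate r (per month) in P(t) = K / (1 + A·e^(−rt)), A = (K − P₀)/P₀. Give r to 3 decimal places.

r ≈ 0.104 per month

A = (38700000 − 799000)/799000 = 47.43554
10100000 = 38700000/(1 + 47.43554·e^(−r·27)) → e^(−27r) = (3.83168 − 1)/47.43554 = 0.059695
r = −ln(0.059695)/27 = 2.8185/27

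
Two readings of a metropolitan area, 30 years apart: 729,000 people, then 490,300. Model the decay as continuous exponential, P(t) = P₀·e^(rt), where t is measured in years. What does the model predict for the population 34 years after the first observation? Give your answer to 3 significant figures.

r = ln(490300/729000) / 30 ≈ -0.013222 per year
P(34) = 729000 · e^(-0.013222·34) = 729000 · 0.63792 ≈ 465043.03

≈ 465,000 people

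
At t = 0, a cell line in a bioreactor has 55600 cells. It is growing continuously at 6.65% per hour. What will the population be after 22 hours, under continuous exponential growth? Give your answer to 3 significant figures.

P(22) = 55600 · e^(0.0665·22) = 55600 · e^(1.463)
= 55600 · 4.3189 ≈ 240130.66

≈ 240,000 cells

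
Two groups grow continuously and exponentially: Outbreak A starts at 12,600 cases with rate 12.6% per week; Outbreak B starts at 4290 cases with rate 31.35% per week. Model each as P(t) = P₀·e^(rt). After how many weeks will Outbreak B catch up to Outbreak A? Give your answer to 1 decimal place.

t ≈ 5.7 weeks

12600·e^(0.126t) = 4290·e^(0.3135t)
12600/4290 = e^((0.3135 − 0.126)t) → ln(2.93706) = 0.1875·t
t = 1.07741 / 0.1875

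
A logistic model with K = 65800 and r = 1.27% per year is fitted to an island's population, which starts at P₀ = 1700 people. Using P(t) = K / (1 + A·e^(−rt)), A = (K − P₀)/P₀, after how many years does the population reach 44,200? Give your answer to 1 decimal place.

A = (65800 − 1700)/1700 = 37.70588
44200 = 65800/(1 + 37.70588·e^(−0.0127t)) → 1 + 37.70588·e^(−0.0127t) = 1.48869
e^(−0.0127t) = 0.012961 → t = ln(77.15741)/0.0127 = 4.34585/0.0127

t ≈ 342.2 years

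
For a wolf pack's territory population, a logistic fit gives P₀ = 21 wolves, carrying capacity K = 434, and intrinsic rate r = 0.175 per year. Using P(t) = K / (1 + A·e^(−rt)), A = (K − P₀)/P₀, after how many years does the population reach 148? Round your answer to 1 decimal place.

t ≈ 13.3 years

A = (434 − 21)/21 = 19.66667
148 = 434/(1 + 19.66667·e^(−0.175t)) → 1 + 19.66667·e^(−0.175t) = 2.93243
e^(−0.175t) = 0.098259 → t = ln(10.17716)/0.175 = 2.32015/0.175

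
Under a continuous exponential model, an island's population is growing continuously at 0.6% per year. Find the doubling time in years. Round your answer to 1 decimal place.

doubling time ≈ 115.5 years

doubling time = ln(2) / |r| = 0.69315 / 0.006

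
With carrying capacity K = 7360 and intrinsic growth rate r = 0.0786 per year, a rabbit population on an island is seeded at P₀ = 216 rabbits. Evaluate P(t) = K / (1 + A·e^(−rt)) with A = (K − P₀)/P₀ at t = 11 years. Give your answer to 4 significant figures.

≈ 492.9 rabbits

A = (7360 − 216)/216 = 33.07407
P(11) = 7360 / (1 + 33.07407·e^(−0.0786·11)) = 7360 / (1 + 33.07407·0.42122)
= 7360 / 14.93146 ≈ 492.92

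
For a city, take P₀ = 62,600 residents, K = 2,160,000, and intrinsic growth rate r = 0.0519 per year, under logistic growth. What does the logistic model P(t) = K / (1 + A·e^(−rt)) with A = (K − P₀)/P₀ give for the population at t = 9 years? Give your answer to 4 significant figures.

A = (2160000 − 62600)/62600 = 33.50479
P(9) = 2160000 / (1 + 33.50479·e^(−0.0519·9)) = 2160000 / (1 + 33.50479·0.626817)
= 2160000 / 22.00139 ≈ 98175.63

≈ 98,180 residents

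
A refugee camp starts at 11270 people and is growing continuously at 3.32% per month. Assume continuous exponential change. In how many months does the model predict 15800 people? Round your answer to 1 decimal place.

15800 = 11270 · e^(0.0332·t)
t = ln(15800/11270) / 0.0332 = ln(1.40195) / 0.0332 = 0.33787 / 0.0332

t ≈ 10.2 months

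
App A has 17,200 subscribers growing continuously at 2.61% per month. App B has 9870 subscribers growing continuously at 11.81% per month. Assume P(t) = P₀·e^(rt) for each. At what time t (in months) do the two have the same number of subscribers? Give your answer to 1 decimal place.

17200·e^(0.0261t) = 9870·e^(0.1181t)
17200/9870 = e^((0.1181 − 0.0261)t) → ln(1.74265) = 0.092·t
t = 0.55541 / 0.092

t ≈ 6.0 months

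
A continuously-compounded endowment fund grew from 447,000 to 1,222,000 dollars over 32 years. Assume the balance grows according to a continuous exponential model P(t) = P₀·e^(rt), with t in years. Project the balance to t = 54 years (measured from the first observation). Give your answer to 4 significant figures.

r = ln(1222000/447000) / 32 ≈ 0.031428 per year
P(54) = 447000 · e^(0.031428·54) = 447000 · 5.45807 ≈ 2439755.12

≈ 2,440,000 dollars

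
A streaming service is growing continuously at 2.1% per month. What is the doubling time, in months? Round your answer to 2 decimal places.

doubling time ≈ 33.01 months

doubling time = ln(2) / |r| = 0.69315 / 0.021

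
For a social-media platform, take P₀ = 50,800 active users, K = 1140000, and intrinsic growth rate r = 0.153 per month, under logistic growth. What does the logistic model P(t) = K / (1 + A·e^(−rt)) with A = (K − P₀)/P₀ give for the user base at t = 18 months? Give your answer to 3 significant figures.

A = (1140000 − 50800)/50800 = 21.44094
P(18) = 1140000 / (1 + 21.44094·e^(−0.153·18)) = 1140000 / (1 + 21.44094·0.063673)
= 1140000 / 2.3652 ≈ 481988.43

≈ 482,000 active users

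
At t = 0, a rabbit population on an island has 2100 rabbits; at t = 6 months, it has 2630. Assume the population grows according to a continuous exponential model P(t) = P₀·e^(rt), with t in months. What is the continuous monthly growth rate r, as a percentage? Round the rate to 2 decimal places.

2630 = 2100 · e^(r·6)
e^(6r) = 2630/2100 = 1.25238
r = ln(1.25238) / 6 = 0.22505 / 6

r ≈ 3.75% per month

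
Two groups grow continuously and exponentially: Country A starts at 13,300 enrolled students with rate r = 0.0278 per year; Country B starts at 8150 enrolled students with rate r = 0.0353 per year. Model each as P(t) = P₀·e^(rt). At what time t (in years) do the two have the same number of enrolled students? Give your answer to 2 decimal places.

13300·e^(0.0278t) = 8150·e^(0.0353t)
13300/8150 = e^((0.0353 − 0.0278)t) → ln(1.6319) = 0.0075·t
t = 0.48975 / 0.0075

t ≈ 65.30 years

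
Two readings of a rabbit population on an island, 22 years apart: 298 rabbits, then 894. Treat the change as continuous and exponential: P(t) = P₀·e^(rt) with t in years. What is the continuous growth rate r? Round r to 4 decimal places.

894 = 298 · e^(r·22)
e^(22r) = 894/298 = 3
r = ln(3) / 22 = 1.09861 / 22

r ≈ 0.0499 per year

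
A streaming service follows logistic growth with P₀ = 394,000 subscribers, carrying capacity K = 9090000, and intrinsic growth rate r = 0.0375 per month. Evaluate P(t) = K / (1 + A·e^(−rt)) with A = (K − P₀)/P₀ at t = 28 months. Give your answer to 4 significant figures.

≈ 1,042,000 subscribers

A = (9090000 − 394000)/394000 = 22.07107
P(28) = 9090000 / (1 + 22.07107·e^(−0.0375·28)) = 9090000 / (1 + 22.07107·0.349938)
= 9090000 / 8.7235 ≈ 1042013.05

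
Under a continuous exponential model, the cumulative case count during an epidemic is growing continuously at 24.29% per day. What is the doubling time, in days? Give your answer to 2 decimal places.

doubling time ≈ 2.85 days

doubling time = ln(2) / |r| = 0.69315 / 0.2429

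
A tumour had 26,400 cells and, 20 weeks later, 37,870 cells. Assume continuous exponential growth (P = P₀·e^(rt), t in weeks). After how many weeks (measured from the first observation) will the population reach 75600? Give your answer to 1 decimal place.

r = ln(37870/26400) / 20 ≈ 0.01804 per week
t = ln(75600/26400) / r = 1.05209 / 0.01804 ≈ 58.321

t ≈ 58.3 weeks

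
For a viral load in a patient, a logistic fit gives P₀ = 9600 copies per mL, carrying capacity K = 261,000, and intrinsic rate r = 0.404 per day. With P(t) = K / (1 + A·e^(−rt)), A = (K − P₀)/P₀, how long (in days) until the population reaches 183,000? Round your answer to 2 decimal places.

A = (261000 − 9600)/9600 = 26.1875
183000 = 261000/(1 + 26.1875·e^(−0.404t)) → 1 + 26.1875·e^(−0.404t) = 1.42623
e^(−0.404t) = 0.016276 → t = ln(61.4399)/0.404 = 4.11806/0.404

t ≈ 10.19 days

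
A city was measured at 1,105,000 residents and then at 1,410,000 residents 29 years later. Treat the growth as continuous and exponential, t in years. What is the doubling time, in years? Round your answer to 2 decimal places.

r = ln(1410000/1105000) / 29 = ln(1.27602) / 29 ≈ 0.008405 per year
doubling time = ln 2 / |r| = 0.69315 / 0.008405

doubling time ≈ 82.47 years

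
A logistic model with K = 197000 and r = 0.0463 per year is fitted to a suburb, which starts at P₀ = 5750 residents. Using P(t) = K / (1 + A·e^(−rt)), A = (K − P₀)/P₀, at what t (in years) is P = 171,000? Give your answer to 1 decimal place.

t ≈ 116.4 years

A = (197000 − 5750)/5750 = 33.26087
171000 = 197000/(1 + 33.26087·e^(−0.0463t)) → 1 + 33.26087·e^(−0.0463t) = 1.15205
e^(−0.0463t) = 0.004571 → t = ln(218.75418)/0.0463 = 5.38795/0.0463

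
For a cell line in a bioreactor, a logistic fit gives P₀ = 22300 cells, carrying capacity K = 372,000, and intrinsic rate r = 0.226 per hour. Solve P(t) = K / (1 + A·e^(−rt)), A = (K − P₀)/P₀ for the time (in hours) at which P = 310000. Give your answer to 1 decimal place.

A = (372000 − 22300)/22300 = 15.68161
310000 = 372000/(1 + 15.68161·e^(−0.226t)) → 1 + 15.68161·e^(−0.226t) = 1.2
e^(−0.226t) = 0.012754 → t = ln(78.40807)/0.226 = 4.36193/0.226

t ≈ 19.3 hours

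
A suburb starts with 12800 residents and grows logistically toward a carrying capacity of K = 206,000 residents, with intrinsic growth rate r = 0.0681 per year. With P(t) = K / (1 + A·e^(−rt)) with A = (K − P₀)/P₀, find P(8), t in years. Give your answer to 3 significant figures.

≈ 21,100 residents

A = (206000 − 12800)/12800 = 15.09375
P(8) = 206000 / (1 + 15.09375·e^(−0.0681·8)) = 206000 / (1 + 15.09375·0.579958)
= 206000 / 9.75374 ≈ 21120.11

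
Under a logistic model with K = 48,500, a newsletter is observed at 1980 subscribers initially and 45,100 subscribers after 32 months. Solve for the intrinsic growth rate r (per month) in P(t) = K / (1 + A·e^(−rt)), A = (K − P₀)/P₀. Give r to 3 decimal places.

r ≈ 0.179 per month

A = (48500 − 1980)/1980 = 23.49495
45100 = 48500/(1 + 23.49495·e^(−r·32)) → e^(−32r) = (1.07539 − 1)/23.49495 = 0.003209
r = −ln(0.003209)/32 = 5.74189/32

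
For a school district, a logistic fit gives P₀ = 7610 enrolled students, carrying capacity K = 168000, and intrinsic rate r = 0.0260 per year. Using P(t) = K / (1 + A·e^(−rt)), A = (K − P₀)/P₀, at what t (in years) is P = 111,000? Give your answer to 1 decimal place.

A = (168000 − 7610)/7610 = 21.07622
111000 = 168000/(1 + 21.07622·e^(−0.026t)) → 1 + 21.07622·e^(−0.026t) = 1.51351
e^(−0.026t) = 0.024365 → t = ln(41.04316)/0.026 = 3.71462/0.026

t ≈ 142.9 years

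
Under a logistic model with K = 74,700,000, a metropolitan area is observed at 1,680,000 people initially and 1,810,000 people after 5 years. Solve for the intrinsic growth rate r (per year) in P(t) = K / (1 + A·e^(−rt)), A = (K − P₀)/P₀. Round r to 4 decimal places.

r ≈ 0.0153 per year

A = (74700000 − 1680000)/1680000 = 43.46429
1810000 = 74700000/(1 + 43.46429·e^(−r·5)) → e^(−5r) = (41.27072 − 1)/43.46429 = 0.926524
r = −ln(0.926524)/5 = 0.07631/5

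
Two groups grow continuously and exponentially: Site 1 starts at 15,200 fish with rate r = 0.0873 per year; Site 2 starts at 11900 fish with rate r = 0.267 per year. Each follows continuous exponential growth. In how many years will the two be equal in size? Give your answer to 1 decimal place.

t ≈ 1.4 years

15200·e^(0.0873t) = 11900·e^(0.267t)
15200/11900 = e^((0.267 − 0.0873)t) → ln(1.27731) = 0.1797·t
t = 0.24476 / 0.1797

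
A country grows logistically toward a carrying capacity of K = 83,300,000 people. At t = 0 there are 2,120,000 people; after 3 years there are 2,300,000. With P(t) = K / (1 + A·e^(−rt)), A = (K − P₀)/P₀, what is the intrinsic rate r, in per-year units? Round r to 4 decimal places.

A = (83300000 − 2120000)/2120000 = 38.29245
2300000 = 83300000/(1 + 38.29245·e^(−r·3)) → e^(−3r) = (36.21739 − 1)/38.29245 = 0.919695
r = −ln(0.919695)/3 = 0.08371/3

r ≈ 0.0279 per year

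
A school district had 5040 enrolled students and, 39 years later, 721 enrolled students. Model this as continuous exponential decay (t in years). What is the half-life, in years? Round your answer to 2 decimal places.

half-life ≈ 13.90 years

r = ln(721/5040) / 39 = ln(0.14306) / 39 ≈ -0.04986 per year
half-life = ln 2 / |r| = 0.69315 / 0.04986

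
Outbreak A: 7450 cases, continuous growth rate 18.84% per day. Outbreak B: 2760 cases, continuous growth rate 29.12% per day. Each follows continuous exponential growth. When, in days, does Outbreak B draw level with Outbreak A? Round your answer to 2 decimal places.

7450·e^(0.1884t) = 2760·e^(0.2912t)
7450/2760 = e^((0.2912 − 0.1884)t) → ln(2.69928) = 0.1028·t
t = 0.99298 / 0.1028

t ≈ 9.66 days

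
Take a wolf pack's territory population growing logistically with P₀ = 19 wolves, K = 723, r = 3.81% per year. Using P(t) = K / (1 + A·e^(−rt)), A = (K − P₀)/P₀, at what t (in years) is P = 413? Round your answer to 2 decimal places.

t ≈ 102.34 years

A = (723 − 19)/19 = 37.05263
413 = 723/(1 + 37.05263·e^(−0.0381t)) → 1 + 37.05263·e^(−0.0381t) = 1.75061
e^(−0.0381t) = 0.020258 → t = ln(49.36367)/0.0381 = 3.89921/0.0381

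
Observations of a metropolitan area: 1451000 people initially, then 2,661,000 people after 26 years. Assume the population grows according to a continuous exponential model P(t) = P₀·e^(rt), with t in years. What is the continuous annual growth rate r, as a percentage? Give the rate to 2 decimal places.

2661000 = 1451000 · e^(r·26)
e^(26r) = 2661000/1451000 = 1.83391
r = ln(1.83391) / 26 = 0.60645 / 26

r ≈ 2.33% per year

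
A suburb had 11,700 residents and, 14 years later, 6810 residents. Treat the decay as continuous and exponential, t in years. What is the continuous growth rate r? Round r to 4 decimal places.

6810 = 11700 · e^(r·14)
e^(14r) = 6810/11700 = 0.58205
r = ln(0.58205) / 14 = -0.5412 / 14

r ≈ -0.0387 per year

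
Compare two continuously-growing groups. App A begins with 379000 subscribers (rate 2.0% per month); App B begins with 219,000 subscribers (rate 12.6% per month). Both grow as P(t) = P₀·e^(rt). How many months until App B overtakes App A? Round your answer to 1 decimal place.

t ≈ 5.2 months

379000·e^(0.02t) = 219000·e^(0.126t)
379000/219000 = e^((0.126 − 0.02)t) → ln(1.73059) = 0.106·t
t = 0.54846 / 0.106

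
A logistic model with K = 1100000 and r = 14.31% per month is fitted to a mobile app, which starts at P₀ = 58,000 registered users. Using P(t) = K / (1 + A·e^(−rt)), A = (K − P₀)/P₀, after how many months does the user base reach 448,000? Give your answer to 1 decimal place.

t ≈ 17.6 months

A = (1100000 − 58000)/58000 = 17.96552
448000 = 1100000/(1 + 17.96552·e^(−0.1431t)) → 1 + 17.96552·e^(−0.1431t) = 2.45536
e^(−0.1431t) = 0.081008 → t = ln(12.3444)/0.1431 = 2.5132/0.1431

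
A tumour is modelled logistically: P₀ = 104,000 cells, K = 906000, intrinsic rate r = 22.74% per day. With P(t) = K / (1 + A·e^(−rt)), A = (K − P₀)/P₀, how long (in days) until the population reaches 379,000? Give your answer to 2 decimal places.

A = (906000 − 104000)/104000 = 7.71154
379000 = 906000/(1 + 7.71154·e^(−0.2274t)) → 1 + 7.71154·e^(−0.2274t) = 2.3905
e^(−0.2274t) = 0.180314 → t = ln(5.54587)/0.2274 = 1.71305/0.2274

t ≈ 7.53 days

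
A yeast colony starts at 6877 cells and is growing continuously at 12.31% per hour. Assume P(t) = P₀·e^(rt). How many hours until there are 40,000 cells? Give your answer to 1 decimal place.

40000 = 6877 · e^(0.1231·t)
t = ln(40000/6877) / 0.1231 = ln(5.81649) / 0.1231 = 1.7607 / 0.1231

t ≈ 14.3 hours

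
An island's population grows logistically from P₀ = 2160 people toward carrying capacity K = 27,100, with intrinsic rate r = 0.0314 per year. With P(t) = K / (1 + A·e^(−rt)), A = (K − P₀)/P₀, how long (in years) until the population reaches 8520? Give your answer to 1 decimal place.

t ≈ 53.1 years

A = (27100 − 2160)/2160 = 11.5463
8520 = 27100/(1 + 11.5463·e^(−0.0314t)) → 1 + 11.5463·e^(−0.0314t) = 3.18075
e^(−0.0314t) = 0.18887 → t = ln(5.29464)/0.0314 = 1.6667/0.0314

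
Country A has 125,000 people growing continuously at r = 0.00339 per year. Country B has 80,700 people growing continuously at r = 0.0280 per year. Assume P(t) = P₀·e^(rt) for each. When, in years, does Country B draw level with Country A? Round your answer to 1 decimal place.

t ≈ 17.8 years

125000·e^(0.00339t) = 80700·e^(0.028t)
125000/80700 = e^((0.028 − 0.00339)t) → ln(1.54895) = 0.02461·t
t = 0.43758 / 0.02461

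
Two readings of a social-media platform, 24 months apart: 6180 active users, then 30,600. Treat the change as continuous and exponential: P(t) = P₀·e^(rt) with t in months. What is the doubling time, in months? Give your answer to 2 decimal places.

doubling time ≈ 10.40 months

r = ln(30600/6180) / 24 = ln(4.95146) / 24 ≈ 0.066653 per month
doubling time = ln 2 / |r| = 0.69315 / 0.066653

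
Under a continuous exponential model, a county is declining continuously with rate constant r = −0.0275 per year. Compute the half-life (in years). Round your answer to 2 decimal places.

half-life ≈ 25.21 years

half-life = ln(2) / |r| = 0.69315 / 0.0275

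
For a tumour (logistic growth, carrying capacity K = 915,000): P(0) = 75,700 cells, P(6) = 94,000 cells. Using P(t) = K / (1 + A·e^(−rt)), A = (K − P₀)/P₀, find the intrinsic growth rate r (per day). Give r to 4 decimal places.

r ≈ 0.0398 per day

A = (915000 − 75700)/75700 = 11.08719
94000 = 915000/(1 + 11.08719·e^(−r·6)) → e^(−6r) = (9.73404 − 1)/11.08719 = 0.78776
r = −ln(0.78776)/6 = 0.23856/6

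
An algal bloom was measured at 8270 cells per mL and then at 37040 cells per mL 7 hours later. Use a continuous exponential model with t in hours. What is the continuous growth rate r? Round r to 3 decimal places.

37040 = 8270 · e^(r·7)
e^(7r) = 37040/8270 = 4.47884
r = ln(4.47884) / 7 = 1.49936 / 7

r ≈ 0.214 per hour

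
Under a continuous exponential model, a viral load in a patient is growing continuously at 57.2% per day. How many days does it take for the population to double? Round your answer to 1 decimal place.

doubling time = ln(2) / |r| = 0.69315 / 0.572

doubling time ≈ 1.2 days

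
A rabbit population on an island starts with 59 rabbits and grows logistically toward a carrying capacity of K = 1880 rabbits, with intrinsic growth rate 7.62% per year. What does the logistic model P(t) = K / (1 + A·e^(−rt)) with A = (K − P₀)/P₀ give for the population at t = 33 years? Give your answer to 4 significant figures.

≈ 537.6 rabbits

A = (1880 − 59)/59 = 30.86441
P(33) = 1880 / (1 + 30.86441·e^(−0.0762·33)) = 1880 / (1 + 30.86441·0.080895)
= 1880 / 3.49678 ≈ 537.64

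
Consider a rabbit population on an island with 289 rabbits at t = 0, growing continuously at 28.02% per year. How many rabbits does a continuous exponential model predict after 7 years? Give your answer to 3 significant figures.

≈ 2,050 rabbits

P(7) = 289 · e^(0.2802·7) = 289 · e^(1.9614)
= 289 · 7.10927 ≈ 2054.58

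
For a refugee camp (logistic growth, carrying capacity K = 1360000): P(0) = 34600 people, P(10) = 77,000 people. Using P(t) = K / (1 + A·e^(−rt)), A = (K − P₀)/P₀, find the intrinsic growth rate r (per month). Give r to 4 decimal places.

A = (1360000 − 34600)/34600 = 38.30636
77000 = 1360000/(1 + 38.30636·e^(−r·10)) → e^(−10r) = (17.66234 − 1)/38.30636 = 0.434976
r = −ln(0.434976)/10 = 0.83246/10

r ≈ 0.0832 per month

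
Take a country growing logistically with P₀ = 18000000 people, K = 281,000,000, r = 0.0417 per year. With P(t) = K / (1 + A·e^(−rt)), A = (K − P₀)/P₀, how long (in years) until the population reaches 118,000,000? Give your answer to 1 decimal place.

A = (281000000 − 18000000)/18000000 = 14.61111
118000000 = 281000000/(1 + 14.61111·e^(−0.0417t)) → 1 + 14.61111·e^(−0.0417t) = 2.38136
e^(−0.0417t) = 0.094541 → t = ln(10.57737)/0.0417 = 2.35872/0.0417

t ≈ 56.6 years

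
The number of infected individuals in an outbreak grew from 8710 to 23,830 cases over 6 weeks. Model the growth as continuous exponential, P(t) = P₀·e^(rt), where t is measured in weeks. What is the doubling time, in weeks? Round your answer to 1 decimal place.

doubling time ≈ 4.1 weeks

r = ln(23830/8710) / 6 = ln(2.73594) / 6 ≈ 0.167746 per week
doubling time = ln 2 / |r| = 0.69315 / 0.167746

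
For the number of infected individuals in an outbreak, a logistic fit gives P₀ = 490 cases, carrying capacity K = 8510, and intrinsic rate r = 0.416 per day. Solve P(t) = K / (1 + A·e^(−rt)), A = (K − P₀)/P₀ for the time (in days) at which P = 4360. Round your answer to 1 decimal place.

A = (8510 − 490)/490 = 16.36735
4360 = 8510/(1 + 16.36735·e^(−0.416t)) → 1 + 16.36735·e^(−0.416t) = 1.95183
e^(−0.416t) = 0.058154 → t = ln(17.19557)/0.416 = 2.84465/0.416

t ≈ 6.8 days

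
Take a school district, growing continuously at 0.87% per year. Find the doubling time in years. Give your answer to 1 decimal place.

doubling time = ln(2) / |r| = 0.69315 / 0.0087

doubling time ≈ 79.7 years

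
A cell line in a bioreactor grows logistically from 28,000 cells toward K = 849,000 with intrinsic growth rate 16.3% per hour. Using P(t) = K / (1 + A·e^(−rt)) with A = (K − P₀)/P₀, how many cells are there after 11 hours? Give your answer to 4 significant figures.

A = (849000 − 28000)/28000 = 29.32143
P(11) = 849000 / (1 + 29.32143·e^(−0.163·11)) = 849000 / (1 + 29.32143·0.16646)
= 849000 / 5.88085 ≈ 144366.98

≈ 144,400 cells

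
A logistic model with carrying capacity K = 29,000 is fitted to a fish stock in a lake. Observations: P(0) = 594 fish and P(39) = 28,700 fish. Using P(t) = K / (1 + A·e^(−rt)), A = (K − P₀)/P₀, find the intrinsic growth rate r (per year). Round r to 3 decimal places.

A = (29000 − 594)/594 = 47.82155
28700 = 29000/(1 + 47.82155·e^(−r·39)) → e^(−39r) = (1.01045 − 1)/47.82155 = 0.000219
r = −ln(0.000219)/39 = 8.42835/39

r ≈ 0.216 per year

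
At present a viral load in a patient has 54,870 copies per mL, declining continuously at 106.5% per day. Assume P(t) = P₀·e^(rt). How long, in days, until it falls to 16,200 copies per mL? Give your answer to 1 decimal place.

16200 = 54870 · e^(-1.065·t)
t = ln(16200/54870) / -1.065 = ln(0.29524) / -1.065 = -1.21996 / -1.065

t ≈ 1.1 days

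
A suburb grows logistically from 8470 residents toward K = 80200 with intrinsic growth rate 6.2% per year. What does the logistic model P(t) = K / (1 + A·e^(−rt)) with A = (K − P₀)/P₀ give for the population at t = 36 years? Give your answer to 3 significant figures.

A = (80200 − 8470)/8470 = 8.46871
P(36) = 80200 / (1 + 8.46871·e^(−0.062·36)) = 80200 / (1 + 8.46871·0.107314)
= 80200 / 1.90881 ≈ 42015.75

≈ 42,000 residents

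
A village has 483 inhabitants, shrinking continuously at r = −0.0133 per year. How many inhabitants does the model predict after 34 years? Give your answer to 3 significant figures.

P(34) = 483 · e^(-0.0133·34) = 483 · e^(-0.4522)
= 483 · 0.63623 ≈ 307.3

≈ 307 inhabitants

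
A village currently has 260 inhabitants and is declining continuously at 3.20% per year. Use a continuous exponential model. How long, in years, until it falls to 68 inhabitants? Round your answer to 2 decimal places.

t ≈ 41.91 years

68 = 260 · e^(-0.032·t)
t = ln(68/260) / -0.032 = ln(0.26154) / -0.032 = -1.34117 / -0.032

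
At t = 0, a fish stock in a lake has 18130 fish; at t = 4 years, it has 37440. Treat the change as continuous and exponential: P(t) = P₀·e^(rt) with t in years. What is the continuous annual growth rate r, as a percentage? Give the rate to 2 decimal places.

37440 = 18130 · e^(r·4)
e^(4r) = 37440/18130 = 2.06509
r = ln(2.06509) / 4 = 0.72517 / 4

r ≈ 18.13% per year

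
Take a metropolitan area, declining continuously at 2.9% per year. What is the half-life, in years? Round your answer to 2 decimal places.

half-life ≈ 23.90 years

half-life = ln(2) / |r| = 0.69315 / 0.029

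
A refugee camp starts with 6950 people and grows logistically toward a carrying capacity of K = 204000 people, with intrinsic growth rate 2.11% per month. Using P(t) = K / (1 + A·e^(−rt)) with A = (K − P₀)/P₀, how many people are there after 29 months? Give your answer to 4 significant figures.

≈ 12,460 people

A = (204000 − 6950)/6950 = 28.35252
P(29) = 204000 / (1 + 28.35252·e^(−0.0211·29)) = 204000 / (1 + 28.35252·0.542319)
= 204000 / 16.37612 ≈ 12457.16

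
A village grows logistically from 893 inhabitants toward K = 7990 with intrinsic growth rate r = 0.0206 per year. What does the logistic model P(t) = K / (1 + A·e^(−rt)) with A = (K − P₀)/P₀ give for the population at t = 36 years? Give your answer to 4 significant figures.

≈ 1,670 inhabitants

A = (7990 − 893)/893 = 7.94737
P(36) = 7990 / (1 + 7.94737·e^(−0.0206·36)) = 7990 / (1 + 7.94737·0.476351)
= 7990 / 4.78574 ≈ 1669.54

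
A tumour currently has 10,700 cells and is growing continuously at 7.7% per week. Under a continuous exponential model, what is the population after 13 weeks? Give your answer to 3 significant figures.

≈ 29,100 cells

P(13) = 10700 · e^(0.077·13) = 10700 · e^(1.001)
= 10700 · 2.721 ≈ 29114.72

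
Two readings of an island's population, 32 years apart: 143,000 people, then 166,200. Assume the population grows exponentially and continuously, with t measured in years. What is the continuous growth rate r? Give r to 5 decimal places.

r ≈ 0.00470 per year

166200 = 143000 · e^(r·32)
e^(32r) = 166200/143000 = 1.16224
r = ln(1.16224) / 32 = 0.15035 / 32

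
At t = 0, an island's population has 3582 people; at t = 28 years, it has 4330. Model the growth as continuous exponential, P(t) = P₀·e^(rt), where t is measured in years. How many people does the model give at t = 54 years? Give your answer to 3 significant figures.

≈ 5,160 people

r = ln(4330/3582) / 28 ≈ 0.006773 per year
P(54) = 3582 · e^(0.006773·54) = 3582 · 1.44159 ≈ 5163.77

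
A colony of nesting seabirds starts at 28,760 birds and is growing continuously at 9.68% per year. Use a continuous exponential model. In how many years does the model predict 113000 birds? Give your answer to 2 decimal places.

113000 = 28760 · e^(0.0968·t)
t = ln(113000/28760) / 0.0968 = ln(3.92907) / 0.0968 = 1.3684 / 0.0968

t ≈ 14.14 years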